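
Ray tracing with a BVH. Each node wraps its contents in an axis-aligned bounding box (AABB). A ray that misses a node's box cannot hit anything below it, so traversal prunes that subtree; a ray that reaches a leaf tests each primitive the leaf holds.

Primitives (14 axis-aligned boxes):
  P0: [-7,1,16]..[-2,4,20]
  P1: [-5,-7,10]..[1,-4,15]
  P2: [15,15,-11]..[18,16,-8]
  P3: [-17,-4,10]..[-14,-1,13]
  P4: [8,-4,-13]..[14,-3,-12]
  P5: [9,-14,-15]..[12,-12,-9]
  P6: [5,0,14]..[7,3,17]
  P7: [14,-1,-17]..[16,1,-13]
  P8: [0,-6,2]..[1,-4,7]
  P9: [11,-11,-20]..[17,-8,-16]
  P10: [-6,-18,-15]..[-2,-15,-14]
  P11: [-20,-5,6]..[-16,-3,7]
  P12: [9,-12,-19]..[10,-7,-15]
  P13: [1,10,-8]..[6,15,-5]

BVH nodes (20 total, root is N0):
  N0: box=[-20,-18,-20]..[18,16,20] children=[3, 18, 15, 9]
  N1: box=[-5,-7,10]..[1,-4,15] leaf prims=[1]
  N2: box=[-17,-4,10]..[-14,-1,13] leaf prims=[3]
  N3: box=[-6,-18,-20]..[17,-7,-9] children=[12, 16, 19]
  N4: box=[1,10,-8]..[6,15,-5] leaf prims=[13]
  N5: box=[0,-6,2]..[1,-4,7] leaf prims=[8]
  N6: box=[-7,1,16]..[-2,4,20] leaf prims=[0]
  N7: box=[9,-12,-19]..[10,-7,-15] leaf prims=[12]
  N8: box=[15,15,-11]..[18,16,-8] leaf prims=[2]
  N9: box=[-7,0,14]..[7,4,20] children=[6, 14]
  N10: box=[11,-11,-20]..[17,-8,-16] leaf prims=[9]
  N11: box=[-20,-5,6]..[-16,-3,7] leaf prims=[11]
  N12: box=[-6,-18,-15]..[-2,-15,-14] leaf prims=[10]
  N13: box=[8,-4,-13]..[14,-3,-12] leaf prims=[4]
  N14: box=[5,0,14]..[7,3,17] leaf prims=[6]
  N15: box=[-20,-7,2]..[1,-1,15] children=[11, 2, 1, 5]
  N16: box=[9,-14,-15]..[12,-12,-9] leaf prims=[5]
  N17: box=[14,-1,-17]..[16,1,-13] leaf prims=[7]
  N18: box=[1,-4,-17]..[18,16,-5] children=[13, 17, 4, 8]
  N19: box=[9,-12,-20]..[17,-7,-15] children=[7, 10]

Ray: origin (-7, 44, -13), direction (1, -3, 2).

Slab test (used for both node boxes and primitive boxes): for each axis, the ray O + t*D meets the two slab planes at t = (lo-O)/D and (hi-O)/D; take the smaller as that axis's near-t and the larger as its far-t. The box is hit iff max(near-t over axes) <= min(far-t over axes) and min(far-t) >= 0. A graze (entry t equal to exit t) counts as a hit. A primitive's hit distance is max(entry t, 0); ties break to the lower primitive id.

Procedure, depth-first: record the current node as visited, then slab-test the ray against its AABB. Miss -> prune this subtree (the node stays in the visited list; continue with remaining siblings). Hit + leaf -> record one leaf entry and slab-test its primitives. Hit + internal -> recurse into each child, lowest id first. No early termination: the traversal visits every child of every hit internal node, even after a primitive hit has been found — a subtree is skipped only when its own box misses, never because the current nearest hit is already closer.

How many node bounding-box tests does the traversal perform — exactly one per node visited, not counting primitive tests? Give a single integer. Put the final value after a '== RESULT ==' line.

Trace the traversal:
N0 x:[-13,25] y:[28/3,62/3] z:[-7/2,33/2] -> hit [28/3,33/2], descend [3, 9, 15, 18]
  N3 x:[1,24] y:[17,62/3] z:[-7/2,2] -> miss, prune
  N9 x:[0,14] y:[40/3,44/3] z:[27/2,33/2] -> hit [27/2,14], descend [6, 14]
    N6 x:[0,5] y:[40/3,43/3] z:[29/2,33/2] -> miss, prune
    N14 x:[12,14] y:[41/3,44/3] z:[27/2,15] -> hit [41/3,14] leaf, test {P6@t=41/3}
  N15 x:[-13,8] y:[15,17] z:[15/2,14] -> miss, prune
  N18 x:[8,25] y:[28/3,16] z:[-2,4] -> miss, prune

7 AABB tests over nodes [0, 3, 9, 6, 14, 15, 18]; 1 leaf entered; closest P6.

== RESULT ==
7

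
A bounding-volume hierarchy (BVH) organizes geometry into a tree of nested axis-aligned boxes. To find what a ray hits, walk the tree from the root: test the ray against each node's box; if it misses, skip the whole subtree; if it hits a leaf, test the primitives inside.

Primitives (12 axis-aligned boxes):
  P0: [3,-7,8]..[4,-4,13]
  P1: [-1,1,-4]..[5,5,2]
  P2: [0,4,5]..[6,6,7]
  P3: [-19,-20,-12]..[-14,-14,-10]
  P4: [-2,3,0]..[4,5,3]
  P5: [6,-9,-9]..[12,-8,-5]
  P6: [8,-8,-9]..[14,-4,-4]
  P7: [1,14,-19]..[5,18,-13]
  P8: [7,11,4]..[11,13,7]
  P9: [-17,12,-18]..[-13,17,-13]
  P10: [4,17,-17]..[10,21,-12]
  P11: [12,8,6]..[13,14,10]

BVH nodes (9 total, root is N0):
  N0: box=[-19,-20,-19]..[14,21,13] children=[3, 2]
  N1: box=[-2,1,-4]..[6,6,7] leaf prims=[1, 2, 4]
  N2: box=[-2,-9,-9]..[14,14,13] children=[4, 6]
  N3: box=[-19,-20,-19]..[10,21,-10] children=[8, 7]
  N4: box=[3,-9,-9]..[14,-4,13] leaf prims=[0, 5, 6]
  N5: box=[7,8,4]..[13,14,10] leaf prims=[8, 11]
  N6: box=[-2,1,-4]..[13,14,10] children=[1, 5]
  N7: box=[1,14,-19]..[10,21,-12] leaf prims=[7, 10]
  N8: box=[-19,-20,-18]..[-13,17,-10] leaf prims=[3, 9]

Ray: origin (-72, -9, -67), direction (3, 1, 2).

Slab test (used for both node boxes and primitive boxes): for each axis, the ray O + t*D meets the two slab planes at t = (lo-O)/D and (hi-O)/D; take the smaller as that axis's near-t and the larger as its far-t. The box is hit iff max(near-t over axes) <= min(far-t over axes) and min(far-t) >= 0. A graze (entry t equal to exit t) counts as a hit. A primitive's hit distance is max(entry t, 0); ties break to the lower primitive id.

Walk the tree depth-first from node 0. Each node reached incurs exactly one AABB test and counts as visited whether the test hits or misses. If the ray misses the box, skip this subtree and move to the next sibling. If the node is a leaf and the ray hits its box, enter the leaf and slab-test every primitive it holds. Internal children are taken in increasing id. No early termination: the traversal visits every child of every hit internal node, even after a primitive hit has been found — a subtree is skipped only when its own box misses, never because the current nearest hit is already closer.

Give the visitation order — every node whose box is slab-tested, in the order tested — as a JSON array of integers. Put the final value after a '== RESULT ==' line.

Traverse from the root:
N0 x:[53/3,86/3] y:[-11,30] z:[24,40] -> hit [24,86/3], descend [2, 3]
  N2 x:[70/3,86/3] y:[0,23] z:[29,40] -> miss, prune
  N3 x:[53/3,82/3] y:[-11,30] z:[24,57/2] -> hit [24,82/3], descend [7, 8]
    N7 x:[73/3,82/3] y:[23,30] z:[24,55/2] -> hit [73/3,82/3] leaf, test {P7@t=73/3, P10@t=26}
    N8 x:[53/3,59/3] y:[-11,26] z:[49/2,57/2] -> miss, prune

Visited [0, 2, 3, 7, 8]. Tests: 5 box, 1 leaf. Nearest: P7.

== RESULT ==
[0, 2, 3, 7, 8]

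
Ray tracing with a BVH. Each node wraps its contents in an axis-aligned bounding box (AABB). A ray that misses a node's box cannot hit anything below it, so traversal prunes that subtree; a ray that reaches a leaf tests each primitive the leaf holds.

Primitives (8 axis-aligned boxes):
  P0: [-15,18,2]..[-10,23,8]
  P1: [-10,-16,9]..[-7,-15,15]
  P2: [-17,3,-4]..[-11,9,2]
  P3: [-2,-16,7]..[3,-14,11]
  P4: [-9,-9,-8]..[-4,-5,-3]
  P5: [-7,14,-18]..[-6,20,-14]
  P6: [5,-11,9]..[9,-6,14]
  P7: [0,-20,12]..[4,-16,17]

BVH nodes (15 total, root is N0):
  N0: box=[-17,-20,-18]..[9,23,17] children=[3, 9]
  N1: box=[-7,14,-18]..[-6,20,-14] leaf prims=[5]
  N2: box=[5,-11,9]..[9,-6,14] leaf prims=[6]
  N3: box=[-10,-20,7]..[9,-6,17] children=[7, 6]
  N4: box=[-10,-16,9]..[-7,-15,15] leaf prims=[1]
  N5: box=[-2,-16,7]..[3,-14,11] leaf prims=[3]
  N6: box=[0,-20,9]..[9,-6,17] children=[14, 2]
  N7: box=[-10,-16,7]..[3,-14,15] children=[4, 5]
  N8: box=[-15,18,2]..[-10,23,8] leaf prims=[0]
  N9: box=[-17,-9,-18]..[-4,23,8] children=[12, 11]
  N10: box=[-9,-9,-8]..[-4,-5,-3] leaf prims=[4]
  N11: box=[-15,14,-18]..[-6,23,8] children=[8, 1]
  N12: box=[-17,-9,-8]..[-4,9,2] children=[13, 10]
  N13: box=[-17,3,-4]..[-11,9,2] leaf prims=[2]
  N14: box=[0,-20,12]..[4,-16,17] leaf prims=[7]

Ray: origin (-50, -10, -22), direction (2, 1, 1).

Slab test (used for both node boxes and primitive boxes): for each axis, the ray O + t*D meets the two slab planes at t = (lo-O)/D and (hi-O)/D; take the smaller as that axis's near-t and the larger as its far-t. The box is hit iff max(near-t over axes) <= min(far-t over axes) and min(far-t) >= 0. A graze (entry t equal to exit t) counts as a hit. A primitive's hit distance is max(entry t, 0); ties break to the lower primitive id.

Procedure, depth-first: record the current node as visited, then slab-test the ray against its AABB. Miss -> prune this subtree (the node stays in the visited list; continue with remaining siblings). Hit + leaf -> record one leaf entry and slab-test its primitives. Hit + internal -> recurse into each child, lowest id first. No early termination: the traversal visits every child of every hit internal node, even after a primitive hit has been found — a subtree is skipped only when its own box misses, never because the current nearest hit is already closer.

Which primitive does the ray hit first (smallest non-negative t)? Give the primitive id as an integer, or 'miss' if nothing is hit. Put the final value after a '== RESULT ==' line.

Walk:
N0 x:[33/2,59/2] y:[-10,33] z:[4,39] -> hit [33/2,59/2], descend [3, 9]
  N3 x:[20,59/2] y:[-10,4] z:[29,39] -> miss, prune
  N9 x:[33/2,23] y:[1,33] z:[4,30] -> hit [33/2,23], descend [11, 12]
    N11 x:[35/2,22] y:[24,33] z:[4,30] -> miss, prune
    N12 x:[33/2,23] y:[1,19] z:[14,24] -> hit [33/2,19], descend [10, 13]
      N10 x:[41/2,23] y:[1,5] z:[14,19] -> miss, prune
      N13 x:[33/2,39/2] y:[13,19] z:[18,24] -> hit [18,19] leaf, test {P2@t=18}

7 AABB tests over nodes [0, 3, 9, 11, 12, 10, 13]; 1 leaf entered; closest P2.

== RESULT ==
2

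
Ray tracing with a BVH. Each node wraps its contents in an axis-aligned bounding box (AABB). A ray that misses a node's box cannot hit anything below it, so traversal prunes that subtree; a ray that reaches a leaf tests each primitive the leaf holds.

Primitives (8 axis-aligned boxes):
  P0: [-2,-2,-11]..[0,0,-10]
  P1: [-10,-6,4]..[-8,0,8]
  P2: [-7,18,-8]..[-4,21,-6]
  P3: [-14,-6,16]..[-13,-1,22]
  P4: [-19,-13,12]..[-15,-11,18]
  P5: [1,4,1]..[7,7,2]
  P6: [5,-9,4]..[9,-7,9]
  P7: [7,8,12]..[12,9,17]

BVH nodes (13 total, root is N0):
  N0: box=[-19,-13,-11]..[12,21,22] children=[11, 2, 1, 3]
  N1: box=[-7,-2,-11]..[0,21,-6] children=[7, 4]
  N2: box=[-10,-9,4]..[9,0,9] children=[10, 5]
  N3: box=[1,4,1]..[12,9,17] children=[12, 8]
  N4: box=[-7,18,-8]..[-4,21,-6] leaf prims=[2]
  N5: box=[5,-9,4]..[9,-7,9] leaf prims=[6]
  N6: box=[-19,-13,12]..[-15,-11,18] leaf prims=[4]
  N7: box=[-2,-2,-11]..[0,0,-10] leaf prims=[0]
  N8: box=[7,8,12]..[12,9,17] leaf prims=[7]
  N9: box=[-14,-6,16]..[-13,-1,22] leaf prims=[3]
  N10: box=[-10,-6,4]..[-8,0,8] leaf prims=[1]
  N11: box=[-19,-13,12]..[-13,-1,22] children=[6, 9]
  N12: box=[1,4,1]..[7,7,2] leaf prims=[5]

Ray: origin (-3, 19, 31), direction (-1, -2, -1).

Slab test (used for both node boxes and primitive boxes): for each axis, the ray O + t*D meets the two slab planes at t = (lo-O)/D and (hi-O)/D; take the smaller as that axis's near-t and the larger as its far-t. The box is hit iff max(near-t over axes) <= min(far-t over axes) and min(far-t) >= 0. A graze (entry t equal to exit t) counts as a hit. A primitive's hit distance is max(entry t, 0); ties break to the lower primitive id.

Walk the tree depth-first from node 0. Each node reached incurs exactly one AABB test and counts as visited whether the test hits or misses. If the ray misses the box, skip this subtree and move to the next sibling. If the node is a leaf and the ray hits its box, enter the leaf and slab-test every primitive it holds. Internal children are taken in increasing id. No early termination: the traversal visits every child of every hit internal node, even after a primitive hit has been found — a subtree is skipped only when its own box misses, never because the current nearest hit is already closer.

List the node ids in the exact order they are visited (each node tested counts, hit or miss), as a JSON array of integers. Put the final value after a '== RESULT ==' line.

Walk:
N0 x:[-15,16] y:[-1,16] z:[9,42] -> hit [9,16], descend [1, 2, 3, 11]
  N1 x:[-3,4] y:[-1,21/2] z:[37,42] -> miss, prune
  N2 x:[-12,7] y:[19/2,14] z:[22,27] -> miss, prune
  N3 x:[-15,-4] y:[5,15/2] z:[14,30] -> miss, prune
  N11 x:[10,16] y:[10,16] z:[9,19] -> hit [10,16], descend [6, 9]
    N6 x:[12,16] y:[15,16] z:[13,19] -> hit [15,16] leaf, test {P4@t=15}
    N9 x:[10,11] y:[10,25/2] z:[9,15] -> hit [10,11] leaf, test {P3@t=10}

7 AABB tests over nodes [0, 1, 2, 3, 11, 6, 9]; 2 leaves entered; closest P3.

== RESULT ==
[0, 1, 2, 3, 11, 6, 9]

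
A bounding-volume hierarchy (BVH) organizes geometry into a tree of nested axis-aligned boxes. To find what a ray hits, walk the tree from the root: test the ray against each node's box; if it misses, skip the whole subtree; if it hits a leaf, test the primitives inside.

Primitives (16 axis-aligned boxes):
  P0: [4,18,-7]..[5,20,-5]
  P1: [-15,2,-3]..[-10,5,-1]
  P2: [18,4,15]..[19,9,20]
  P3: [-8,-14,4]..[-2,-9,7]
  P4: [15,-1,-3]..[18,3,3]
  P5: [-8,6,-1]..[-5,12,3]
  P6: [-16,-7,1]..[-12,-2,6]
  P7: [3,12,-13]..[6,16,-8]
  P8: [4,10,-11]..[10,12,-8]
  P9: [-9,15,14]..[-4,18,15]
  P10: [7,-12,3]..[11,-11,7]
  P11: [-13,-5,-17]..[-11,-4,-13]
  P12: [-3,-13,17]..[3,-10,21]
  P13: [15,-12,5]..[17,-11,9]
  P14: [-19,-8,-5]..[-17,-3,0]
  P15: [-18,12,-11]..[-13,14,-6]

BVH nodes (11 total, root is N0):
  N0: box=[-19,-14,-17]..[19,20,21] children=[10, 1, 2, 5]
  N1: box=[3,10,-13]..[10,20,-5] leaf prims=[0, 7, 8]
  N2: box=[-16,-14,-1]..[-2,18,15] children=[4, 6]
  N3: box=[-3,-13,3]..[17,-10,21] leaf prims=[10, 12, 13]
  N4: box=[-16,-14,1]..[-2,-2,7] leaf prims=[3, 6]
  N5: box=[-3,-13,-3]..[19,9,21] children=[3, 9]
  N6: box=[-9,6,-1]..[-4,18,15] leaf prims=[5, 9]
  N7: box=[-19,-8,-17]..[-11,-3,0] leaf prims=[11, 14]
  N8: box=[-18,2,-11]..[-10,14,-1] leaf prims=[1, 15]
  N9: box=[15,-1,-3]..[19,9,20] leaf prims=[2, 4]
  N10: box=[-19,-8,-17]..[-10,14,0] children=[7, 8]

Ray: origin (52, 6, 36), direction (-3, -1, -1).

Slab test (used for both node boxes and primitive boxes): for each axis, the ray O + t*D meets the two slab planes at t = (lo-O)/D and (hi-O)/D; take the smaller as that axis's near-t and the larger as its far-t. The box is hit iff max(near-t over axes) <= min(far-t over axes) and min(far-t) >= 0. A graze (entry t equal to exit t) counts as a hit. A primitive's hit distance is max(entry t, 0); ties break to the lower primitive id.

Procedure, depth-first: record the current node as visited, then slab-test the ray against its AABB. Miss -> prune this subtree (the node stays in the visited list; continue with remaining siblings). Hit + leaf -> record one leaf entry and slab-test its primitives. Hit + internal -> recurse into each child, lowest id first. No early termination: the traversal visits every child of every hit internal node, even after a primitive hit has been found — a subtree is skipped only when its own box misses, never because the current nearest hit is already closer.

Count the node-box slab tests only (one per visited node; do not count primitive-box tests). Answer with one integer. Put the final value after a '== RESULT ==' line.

Walk:
N0 x:[11,71/3] y:[-14,20] z:[15,53] -> hit [15,20], descend [1, 2, 5, 10]
  N1 x:[14,49/3] y:[-14,-4] z:[41,49] -> miss, prune
  N2 x:[18,68/3] y:[-12,20] z:[21,37] -> miss, prune
  N5 x:[11,55/3] y:[-3,19] z:[15,39] -> hit [15,55/3], descend [3, 9]
    N3 x:[35/3,55/3] y:[16,19] z:[15,33] -> hit [16,55/3] leaf, test {P10(miss), P12@t=49/3, P13(miss)}
    N9 x:[11,37/3] y:[-3,7] z:[16,39] -> miss, prune
  N10 x:[62/3,71/3] y:[-8,14] z:[36,53] -> miss, prune

7 AABB tests over nodes [0, 1, 2, 5, 3, 9, 10]; 1 leaf entered; closest P12.

== RESULT ==
7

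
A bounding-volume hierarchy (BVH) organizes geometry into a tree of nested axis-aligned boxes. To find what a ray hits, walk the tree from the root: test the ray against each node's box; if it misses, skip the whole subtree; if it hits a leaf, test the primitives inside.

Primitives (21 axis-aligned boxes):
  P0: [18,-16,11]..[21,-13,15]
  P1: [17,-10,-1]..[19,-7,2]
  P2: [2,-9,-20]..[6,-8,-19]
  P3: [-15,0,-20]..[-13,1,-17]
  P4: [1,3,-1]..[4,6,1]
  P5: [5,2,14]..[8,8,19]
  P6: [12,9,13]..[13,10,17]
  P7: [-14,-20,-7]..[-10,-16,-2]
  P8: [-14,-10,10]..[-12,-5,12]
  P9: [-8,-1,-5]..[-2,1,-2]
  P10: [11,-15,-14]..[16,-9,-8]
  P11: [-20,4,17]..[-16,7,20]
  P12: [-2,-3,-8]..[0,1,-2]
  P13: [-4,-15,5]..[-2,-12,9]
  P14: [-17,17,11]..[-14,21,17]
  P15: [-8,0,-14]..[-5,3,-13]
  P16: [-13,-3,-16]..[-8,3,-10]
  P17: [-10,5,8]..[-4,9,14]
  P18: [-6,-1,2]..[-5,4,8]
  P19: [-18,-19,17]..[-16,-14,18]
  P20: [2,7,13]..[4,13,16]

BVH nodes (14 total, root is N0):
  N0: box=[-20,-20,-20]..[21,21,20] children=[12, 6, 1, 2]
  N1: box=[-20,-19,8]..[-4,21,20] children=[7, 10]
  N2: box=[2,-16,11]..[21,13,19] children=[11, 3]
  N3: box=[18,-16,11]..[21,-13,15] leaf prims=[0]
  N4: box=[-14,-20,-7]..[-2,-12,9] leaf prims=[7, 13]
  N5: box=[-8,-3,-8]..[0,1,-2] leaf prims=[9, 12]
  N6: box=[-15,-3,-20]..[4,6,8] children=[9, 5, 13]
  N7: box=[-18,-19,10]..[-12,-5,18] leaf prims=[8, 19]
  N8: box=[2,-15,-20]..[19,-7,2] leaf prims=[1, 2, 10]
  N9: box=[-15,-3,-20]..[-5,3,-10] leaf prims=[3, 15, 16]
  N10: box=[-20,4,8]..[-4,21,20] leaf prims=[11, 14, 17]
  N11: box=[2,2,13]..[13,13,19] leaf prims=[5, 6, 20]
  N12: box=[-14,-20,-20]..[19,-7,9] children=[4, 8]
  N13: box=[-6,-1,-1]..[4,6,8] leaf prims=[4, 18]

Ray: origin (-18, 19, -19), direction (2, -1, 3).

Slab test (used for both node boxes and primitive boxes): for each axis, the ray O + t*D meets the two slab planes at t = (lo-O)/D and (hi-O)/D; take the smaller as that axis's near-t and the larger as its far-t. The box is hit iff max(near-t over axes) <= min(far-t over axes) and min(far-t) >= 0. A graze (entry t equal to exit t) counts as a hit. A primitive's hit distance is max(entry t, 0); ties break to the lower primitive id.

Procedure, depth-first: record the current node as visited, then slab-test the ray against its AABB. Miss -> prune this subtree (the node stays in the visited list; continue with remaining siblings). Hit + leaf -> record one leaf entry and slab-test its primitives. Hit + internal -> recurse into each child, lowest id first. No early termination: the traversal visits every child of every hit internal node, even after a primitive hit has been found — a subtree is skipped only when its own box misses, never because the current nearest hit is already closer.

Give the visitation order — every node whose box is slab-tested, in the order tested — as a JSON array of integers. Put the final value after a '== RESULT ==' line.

Traverse from the root:
N0 x:[-1,39/2] y:[-2,39] z:[-1/3,13] -> hit [-1/3,13], descend [1, 2, 6, 12]
  N1 x:[-1,7] y:[-2,38] z:[9,13] -> miss, prune
  N2 x:[10,39/2] y:[6,35] z:[10,38/3] -> hit [10,38/3], descend [3, 11]
    N3 x:[18,39/2] y:[32,35] z:[10,34/3] -> miss, prune
    N11 x:[10,31/2] y:[6,17] z:[32/3,38/3] -> hit [32/3,38/3] leaf, test {P5@t=23/2, P6(miss), P20@t=32/3}
  N6 x:[3/2,11] y:[13,22] z:[-1/3,9] -> miss, prune
  N12 x:[2,37/2] y:[26,39] z:[-1/3,28/3] -> miss, prune

7 AABB tests over nodes [0, 1, 2, 3, 11, 6, 12]; 1 leaf entered; closest P20.

== RESULT ==
[0, 1, 2, 3, 11, 6, 12]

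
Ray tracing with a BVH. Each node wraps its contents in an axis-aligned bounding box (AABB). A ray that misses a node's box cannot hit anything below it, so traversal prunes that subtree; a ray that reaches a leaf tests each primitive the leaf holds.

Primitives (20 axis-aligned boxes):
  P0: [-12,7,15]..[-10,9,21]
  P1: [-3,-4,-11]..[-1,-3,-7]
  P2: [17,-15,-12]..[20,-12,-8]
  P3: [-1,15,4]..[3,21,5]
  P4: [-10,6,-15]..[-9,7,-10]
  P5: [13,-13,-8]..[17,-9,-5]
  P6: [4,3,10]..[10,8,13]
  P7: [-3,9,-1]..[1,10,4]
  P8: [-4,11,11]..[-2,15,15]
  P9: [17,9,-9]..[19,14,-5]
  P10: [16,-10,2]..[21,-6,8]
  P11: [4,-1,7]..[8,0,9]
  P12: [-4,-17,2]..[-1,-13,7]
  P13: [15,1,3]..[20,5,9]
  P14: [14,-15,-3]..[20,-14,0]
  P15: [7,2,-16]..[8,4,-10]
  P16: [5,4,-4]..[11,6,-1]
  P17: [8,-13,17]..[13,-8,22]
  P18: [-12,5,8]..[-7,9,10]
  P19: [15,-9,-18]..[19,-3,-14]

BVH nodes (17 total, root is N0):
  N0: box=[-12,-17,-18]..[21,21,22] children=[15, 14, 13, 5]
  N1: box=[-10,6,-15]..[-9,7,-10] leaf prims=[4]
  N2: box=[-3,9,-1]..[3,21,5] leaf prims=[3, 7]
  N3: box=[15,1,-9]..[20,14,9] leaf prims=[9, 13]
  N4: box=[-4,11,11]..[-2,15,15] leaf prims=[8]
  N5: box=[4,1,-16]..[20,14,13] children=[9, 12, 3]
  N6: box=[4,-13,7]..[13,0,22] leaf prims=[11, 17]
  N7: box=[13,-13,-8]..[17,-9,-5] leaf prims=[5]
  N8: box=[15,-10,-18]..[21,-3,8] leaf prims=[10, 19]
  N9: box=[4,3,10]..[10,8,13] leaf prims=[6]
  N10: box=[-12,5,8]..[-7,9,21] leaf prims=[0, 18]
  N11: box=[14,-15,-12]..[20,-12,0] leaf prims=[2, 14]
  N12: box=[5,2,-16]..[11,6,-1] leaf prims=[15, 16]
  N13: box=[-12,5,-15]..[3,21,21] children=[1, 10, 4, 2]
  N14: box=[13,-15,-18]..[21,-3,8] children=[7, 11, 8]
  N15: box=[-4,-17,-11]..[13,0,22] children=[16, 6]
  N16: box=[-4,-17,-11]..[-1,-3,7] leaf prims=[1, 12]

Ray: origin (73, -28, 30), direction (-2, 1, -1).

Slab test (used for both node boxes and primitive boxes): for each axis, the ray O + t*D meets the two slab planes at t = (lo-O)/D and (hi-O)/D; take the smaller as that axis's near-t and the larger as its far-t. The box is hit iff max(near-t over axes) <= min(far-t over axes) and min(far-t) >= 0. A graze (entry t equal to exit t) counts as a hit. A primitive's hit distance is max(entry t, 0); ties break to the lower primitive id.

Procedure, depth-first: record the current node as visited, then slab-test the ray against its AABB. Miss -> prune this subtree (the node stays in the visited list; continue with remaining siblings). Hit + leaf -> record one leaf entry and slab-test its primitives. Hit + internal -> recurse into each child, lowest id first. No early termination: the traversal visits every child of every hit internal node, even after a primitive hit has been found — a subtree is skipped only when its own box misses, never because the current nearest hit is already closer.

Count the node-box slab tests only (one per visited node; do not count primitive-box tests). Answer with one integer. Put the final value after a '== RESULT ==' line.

Traverse from the root:
N0 x:[26,85/2] y:[11,49] z:[8,48] -> hit [26,85/2], descend [5, 13, 14, 15]
  N5 x:[53/2,69/2] y:[29,42] z:[17,46] -> hit [29,69/2], descend [3, 9, 12]
    N3 x:[53/2,29] y:[29,42] z:[21,39] -> hit [29,29] leaf, test {P9(miss), P13(miss)}
    N9 x:[63/2,69/2] y:[31,36] z:[17,20] -> miss, prune
    N12 x:[31,34] y:[30,34] z:[31,46] -> hit [31,34] leaf, test {P15(miss), P16@t=32}
  N13 x:[35,85/2] y:[33,49] z:[9,45] -> hit [35,85/2], descend [1, 2, 4, 10]
    N1 x:[41,83/2] y:[34,35] z:[40,45] -> miss, prune
    N2 x:[35,38] y:[37,49] z:[25,31] -> miss, prune
    N4 x:[75/2,77/2] y:[39,43] z:[15,19] -> miss, prune
    N10 x:[40,85/2] y:[33,37] z:[9,22] -> miss, prune
  N14 x:[26,30] y:[13,25] z:[22,48] -> miss, prune
  N15 x:[30,77/2] y:[11,28] z:[8,41] -> miss, prune

order=[0, 5, 3, 9, 12, 13, 1, 2, 4, 10, 14, 15]  |boxes|=12  |leaves|=2  hit=P16

== RESULT ==
12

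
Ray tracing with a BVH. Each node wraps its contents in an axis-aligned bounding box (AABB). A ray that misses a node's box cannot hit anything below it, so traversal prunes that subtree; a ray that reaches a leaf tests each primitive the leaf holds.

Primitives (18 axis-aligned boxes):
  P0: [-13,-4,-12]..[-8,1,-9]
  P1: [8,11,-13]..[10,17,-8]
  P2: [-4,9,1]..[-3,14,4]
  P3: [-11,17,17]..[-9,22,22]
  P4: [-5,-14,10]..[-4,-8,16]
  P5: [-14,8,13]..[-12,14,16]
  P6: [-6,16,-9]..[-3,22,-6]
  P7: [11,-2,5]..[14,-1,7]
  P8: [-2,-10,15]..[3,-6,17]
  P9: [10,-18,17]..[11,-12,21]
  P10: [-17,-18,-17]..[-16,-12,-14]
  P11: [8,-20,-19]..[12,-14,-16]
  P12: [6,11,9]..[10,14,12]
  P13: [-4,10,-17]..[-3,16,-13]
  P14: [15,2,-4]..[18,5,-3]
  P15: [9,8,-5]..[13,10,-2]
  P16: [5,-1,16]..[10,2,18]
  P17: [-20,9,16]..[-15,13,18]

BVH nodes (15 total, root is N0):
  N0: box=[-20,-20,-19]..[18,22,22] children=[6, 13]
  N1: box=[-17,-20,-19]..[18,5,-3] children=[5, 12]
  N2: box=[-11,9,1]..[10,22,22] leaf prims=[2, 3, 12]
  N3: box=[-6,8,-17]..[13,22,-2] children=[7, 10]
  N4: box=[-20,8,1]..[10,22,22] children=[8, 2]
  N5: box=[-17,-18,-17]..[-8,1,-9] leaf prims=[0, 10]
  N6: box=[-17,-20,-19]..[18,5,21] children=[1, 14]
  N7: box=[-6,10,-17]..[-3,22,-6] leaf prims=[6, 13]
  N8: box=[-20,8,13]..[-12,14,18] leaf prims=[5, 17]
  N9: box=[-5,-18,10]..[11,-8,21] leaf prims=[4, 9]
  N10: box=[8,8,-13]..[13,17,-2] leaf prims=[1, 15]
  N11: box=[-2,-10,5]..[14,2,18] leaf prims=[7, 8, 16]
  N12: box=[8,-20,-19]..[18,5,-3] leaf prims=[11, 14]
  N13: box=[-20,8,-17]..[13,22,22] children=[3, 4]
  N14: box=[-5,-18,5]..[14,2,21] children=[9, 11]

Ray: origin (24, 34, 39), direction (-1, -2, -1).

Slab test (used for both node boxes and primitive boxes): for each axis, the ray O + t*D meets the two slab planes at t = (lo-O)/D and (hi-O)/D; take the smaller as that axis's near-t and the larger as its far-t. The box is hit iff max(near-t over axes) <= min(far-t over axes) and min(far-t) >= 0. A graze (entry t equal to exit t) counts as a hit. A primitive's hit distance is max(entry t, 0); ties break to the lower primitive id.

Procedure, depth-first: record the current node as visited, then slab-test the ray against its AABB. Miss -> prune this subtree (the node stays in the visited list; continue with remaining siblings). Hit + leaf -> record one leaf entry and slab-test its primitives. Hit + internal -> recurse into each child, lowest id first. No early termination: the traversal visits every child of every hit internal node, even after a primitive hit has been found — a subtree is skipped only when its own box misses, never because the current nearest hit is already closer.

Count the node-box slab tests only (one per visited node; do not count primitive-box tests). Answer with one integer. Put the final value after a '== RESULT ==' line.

Walk:
N0 x:[6,44] y:[6,27] z:[17,58] -> hit [17,27], descend [6, 13]
  N6 x:[6,41] y:[29/2,27] z:[18,58] -> hit [18,27], descend [1, 14]
    N1 x:[6,41] y:[29/2,27] z:[42,58] -> miss, prune
    N14 x:[10,29] y:[16,26] z:[18,34] -> hit [18,26], descend [9, 11]
      N9 x:[13,29] y:[21,26] z:[18,29] -> hit [21,26] leaf, test {P4(miss), P9(miss)}
      N11 x:[10,26] y:[16,22] z:[21,34] -> hit [21,22] leaf, test {P7(miss), P8@t=22, P16(miss)}
  N13 x:[11,44] y:[6,13] z:[17,56] -> miss, prune

Summary -> nodes [0, 6, 1, 14, 9, 11, 13]; box-tests=7; leaf-entries=2; first=P8

== RESULT ==
7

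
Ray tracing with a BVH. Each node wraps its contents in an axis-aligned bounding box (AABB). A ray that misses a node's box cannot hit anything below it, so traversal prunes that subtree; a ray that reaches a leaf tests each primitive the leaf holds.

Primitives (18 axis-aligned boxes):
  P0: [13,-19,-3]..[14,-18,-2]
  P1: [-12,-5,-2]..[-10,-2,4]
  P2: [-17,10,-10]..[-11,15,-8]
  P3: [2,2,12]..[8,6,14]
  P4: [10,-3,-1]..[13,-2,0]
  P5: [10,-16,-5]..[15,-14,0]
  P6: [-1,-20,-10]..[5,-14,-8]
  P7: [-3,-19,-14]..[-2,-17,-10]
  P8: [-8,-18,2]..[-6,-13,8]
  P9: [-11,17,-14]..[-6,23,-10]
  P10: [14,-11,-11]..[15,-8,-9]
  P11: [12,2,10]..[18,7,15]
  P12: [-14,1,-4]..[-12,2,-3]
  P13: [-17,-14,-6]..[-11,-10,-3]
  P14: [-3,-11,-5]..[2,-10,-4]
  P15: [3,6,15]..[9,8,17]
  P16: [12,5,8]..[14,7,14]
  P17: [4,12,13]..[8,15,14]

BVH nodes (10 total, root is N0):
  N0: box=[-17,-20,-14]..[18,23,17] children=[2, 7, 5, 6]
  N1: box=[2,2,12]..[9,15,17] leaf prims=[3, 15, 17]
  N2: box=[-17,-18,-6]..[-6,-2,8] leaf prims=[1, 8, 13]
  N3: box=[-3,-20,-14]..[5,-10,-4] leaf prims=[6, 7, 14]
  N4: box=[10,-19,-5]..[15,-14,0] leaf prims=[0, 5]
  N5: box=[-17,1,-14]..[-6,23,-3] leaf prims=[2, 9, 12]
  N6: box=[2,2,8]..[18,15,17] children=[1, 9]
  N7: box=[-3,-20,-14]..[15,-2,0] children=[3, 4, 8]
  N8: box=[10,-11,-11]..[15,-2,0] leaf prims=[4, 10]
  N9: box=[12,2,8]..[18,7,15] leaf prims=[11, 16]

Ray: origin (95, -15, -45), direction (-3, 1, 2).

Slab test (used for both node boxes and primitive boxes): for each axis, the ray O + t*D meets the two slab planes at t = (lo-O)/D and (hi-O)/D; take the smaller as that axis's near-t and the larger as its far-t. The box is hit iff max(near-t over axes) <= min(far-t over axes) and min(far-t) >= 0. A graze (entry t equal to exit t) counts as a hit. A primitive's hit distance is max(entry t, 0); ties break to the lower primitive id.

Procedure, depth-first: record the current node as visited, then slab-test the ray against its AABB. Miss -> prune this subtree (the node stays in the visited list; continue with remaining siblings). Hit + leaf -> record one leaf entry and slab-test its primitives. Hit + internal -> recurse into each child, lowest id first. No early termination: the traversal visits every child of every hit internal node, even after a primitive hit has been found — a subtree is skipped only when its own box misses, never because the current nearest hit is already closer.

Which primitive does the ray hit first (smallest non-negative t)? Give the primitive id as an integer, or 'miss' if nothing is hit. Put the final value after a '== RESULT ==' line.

Walk:
N0 x:[77/3,112/3] y:[-5,38] z:[31/2,31] -> hit [77/3,31], descend [2, 5, 6, 7]
  N2 x:[101/3,112/3] y:[-3,13] z:[39/2,53/2] -> miss, prune
  N5 x:[101/3,112/3] y:[16,38] z:[31/2,21] -> miss, prune
  N6 x:[77/3,31] y:[17,30] z:[53/2,31] -> hit [53/2,30], descend [1, 9]
    N1 x:[86/3,31] y:[17,30] z:[57/2,31] -> hit [86/3,30] leaf, test {P3(miss), P15(miss), P17@t=29}
    N9 x:[77/3,83/3] y:[17,22] z:[53/2,30] -> miss, prune
  N7 x:[80/3,98/3] y:[-5,13] z:[31/2,45/2] -> miss, prune

7 AABB tests over nodes [0, 2, 5, 6, 1, 9, 7]; 1 leaf entered; closest P17.

== RESULT ==
17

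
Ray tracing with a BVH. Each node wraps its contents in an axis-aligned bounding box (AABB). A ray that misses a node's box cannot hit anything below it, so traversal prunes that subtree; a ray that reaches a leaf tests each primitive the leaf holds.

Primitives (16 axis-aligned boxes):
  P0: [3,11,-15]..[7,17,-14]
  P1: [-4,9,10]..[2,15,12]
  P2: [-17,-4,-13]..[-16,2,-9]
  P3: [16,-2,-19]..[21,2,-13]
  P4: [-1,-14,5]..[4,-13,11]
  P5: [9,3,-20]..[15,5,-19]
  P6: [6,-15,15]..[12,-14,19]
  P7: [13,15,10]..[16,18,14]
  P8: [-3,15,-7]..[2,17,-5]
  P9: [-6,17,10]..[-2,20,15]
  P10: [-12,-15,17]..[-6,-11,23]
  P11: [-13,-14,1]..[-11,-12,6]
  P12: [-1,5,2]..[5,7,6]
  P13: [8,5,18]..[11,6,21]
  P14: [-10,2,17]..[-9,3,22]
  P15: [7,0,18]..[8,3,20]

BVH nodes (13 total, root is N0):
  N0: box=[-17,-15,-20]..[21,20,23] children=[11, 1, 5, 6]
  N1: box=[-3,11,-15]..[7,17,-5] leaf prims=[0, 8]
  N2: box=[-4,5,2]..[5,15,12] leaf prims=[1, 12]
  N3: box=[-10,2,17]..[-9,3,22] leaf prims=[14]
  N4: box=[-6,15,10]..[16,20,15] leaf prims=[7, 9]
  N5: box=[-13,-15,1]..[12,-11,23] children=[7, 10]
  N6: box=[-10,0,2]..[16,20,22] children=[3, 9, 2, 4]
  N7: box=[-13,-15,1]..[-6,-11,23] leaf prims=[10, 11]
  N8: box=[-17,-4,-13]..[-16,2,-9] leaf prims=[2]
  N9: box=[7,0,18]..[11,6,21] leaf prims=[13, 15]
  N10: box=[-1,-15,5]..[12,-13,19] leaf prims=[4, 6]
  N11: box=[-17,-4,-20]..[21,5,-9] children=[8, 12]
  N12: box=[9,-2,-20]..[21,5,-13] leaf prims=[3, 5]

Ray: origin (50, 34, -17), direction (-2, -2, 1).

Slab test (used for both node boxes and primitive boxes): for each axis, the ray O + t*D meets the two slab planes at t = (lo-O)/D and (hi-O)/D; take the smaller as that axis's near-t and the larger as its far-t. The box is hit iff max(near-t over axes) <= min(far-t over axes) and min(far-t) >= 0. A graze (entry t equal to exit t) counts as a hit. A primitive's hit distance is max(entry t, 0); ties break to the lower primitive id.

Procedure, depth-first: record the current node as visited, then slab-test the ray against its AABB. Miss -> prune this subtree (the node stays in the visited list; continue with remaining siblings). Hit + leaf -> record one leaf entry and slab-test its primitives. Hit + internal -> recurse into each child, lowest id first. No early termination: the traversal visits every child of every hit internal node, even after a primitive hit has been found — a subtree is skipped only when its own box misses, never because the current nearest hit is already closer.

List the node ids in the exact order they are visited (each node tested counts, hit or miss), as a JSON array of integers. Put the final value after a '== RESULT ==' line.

Walk:
N0 x:[29/2,67/2] y:[7,49/2] z:[-3,40] -> hit [29/2,49/2], descend [1, 5, 6, 11]
  N1 x:[43/2,53/2] y:[17/2,23/2] z:[2,12] -> miss, prune
  N5 x:[19,63/2] y:[45/2,49/2] z:[18,40] -> hit [45/2,49/2], descend [7, 10]
    N7 x:[28,63/2] y:[45/2,49/2] z:[18,40] -> miss, prune
    N10 x:[19,51/2] y:[47/2,49/2] z:[22,36] -> hit [47/2,49/2] leaf, test {P4@t=47/2, P6(miss)}
  N6 x:[17,30] y:[7,17] z:[19,39] -> miss, prune
  N11 x:[29/2,67/2] y:[29/2,19] z:[-3,8] -> miss, prune

Visited [0, 1, 5, 7, 10, 6, 11]. Tests: 7 box, 1 leaf. Nearest: P4.

== RESULT ==
[0, 1, 5, 7, 10, 6, 11]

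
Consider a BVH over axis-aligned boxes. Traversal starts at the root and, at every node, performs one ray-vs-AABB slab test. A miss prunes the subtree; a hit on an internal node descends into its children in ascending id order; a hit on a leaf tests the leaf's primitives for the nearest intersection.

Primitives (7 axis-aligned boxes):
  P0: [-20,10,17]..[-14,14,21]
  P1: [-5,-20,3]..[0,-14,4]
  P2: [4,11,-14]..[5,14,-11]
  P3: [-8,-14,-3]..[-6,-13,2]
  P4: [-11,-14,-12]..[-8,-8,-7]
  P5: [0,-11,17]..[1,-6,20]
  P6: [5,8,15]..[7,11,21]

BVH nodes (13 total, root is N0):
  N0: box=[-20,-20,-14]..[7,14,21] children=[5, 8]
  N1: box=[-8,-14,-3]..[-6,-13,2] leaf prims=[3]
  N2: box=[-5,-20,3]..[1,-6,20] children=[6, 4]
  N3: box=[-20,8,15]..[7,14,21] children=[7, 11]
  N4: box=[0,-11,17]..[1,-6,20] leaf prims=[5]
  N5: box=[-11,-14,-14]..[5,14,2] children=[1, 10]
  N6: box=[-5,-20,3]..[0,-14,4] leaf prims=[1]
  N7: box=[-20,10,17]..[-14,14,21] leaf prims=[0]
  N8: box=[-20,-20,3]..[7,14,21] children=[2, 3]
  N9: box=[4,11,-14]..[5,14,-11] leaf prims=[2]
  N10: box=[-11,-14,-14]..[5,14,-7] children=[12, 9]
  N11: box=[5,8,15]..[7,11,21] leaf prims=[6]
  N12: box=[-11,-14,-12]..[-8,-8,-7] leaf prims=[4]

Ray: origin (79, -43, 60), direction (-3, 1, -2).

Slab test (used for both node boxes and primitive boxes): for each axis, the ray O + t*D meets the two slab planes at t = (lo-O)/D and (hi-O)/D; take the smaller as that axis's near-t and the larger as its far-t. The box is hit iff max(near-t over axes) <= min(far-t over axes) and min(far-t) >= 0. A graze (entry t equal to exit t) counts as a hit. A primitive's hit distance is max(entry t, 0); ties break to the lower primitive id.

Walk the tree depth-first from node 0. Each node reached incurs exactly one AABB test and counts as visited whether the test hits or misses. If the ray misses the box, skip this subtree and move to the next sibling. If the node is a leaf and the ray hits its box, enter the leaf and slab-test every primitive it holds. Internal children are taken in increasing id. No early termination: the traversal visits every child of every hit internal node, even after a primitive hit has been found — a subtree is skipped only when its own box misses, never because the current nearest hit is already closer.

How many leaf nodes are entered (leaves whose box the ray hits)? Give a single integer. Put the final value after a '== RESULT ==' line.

Trace the traversal:
N0 x:[24,33] y:[23,57] z:[39/2,37] -> hit [24,33], descend [5, 8]
  N5 x:[74/3,30] y:[29,57] z:[29,37] -> hit [29,30], descend [1, 10]
    N1 x:[85/3,29] y:[29,30] z:[29,63/2] -> hit [29,29] leaf, test {P3@t=29}
    N10 x:[74/3,30] y:[29,57] z:[67/2,37] -> miss, prune
  N8 x:[24,33] y:[23,57] z:[39/2,57/2] -> hit [24,57/2], descend [2, 3]
    N2 x:[26,28] y:[23,37] z:[20,57/2] -> hit [26,28], descend [4, 6]
      N4 x:[26,79/3] y:[32,37] z:[20,43/2] -> miss, prune
      N6 x:[79/3,28] y:[23,29] z:[28,57/2] -> hit [28,28] leaf, test {P1@t=28}
    N3 x:[24,33] y:[51,57] z:[39/2,45/2] -> miss, prune

order=[0, 5, 1, 10, 8, 2, 4, 6, 3]  |boxes|=9  |leaves|=2  hit=P1

== RESULT ==
2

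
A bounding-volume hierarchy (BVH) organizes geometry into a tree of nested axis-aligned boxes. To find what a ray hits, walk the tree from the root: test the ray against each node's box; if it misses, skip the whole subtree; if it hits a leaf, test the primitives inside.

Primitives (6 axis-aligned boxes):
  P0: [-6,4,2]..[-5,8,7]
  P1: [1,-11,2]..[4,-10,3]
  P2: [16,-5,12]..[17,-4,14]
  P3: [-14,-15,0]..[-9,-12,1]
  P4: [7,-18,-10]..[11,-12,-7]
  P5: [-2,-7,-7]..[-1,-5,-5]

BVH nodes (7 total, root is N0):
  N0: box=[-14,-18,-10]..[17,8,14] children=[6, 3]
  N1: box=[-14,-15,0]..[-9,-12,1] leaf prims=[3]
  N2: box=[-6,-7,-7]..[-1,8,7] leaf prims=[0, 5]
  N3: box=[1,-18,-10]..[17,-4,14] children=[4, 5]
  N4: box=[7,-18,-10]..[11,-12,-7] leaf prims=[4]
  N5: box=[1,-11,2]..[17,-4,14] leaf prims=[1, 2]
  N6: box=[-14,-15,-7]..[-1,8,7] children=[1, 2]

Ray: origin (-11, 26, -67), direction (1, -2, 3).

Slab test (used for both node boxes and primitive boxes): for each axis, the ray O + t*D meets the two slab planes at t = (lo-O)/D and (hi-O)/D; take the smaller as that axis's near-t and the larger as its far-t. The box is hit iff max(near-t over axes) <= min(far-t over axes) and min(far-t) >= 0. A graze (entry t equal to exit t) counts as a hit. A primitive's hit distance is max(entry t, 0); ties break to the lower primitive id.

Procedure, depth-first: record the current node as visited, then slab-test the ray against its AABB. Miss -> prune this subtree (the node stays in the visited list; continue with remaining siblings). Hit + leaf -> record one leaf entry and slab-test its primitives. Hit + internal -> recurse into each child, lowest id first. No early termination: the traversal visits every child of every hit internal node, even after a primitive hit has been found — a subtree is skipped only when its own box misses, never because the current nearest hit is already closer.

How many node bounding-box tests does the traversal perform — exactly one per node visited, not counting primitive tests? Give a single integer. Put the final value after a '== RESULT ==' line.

Trace the traversal:
N0 x:[-3,28] y:[9,22] z:[19,27] -> hit [19,22], descend [3, 6]
  N3 x:[12,28] y:[15,22] z:[19,27] -> hit [19,22], descend [4, 5]
    N4 x:[18,22] y:[19,22] z:[19,20] -> hit [19,20] leaf, test {P4@t=19}
    N5 x:[12,28] y:[15,37/2] z:[23,27] -> miss, prune
  N6 x:[-3,10] y:[9,41/2] z:[20,74/3] -> miss, prune

Visited [0, 3, 4, 5, 6]. Tests: 5 box, 1 leaf. Nearest: P4.

== RESULT ==
5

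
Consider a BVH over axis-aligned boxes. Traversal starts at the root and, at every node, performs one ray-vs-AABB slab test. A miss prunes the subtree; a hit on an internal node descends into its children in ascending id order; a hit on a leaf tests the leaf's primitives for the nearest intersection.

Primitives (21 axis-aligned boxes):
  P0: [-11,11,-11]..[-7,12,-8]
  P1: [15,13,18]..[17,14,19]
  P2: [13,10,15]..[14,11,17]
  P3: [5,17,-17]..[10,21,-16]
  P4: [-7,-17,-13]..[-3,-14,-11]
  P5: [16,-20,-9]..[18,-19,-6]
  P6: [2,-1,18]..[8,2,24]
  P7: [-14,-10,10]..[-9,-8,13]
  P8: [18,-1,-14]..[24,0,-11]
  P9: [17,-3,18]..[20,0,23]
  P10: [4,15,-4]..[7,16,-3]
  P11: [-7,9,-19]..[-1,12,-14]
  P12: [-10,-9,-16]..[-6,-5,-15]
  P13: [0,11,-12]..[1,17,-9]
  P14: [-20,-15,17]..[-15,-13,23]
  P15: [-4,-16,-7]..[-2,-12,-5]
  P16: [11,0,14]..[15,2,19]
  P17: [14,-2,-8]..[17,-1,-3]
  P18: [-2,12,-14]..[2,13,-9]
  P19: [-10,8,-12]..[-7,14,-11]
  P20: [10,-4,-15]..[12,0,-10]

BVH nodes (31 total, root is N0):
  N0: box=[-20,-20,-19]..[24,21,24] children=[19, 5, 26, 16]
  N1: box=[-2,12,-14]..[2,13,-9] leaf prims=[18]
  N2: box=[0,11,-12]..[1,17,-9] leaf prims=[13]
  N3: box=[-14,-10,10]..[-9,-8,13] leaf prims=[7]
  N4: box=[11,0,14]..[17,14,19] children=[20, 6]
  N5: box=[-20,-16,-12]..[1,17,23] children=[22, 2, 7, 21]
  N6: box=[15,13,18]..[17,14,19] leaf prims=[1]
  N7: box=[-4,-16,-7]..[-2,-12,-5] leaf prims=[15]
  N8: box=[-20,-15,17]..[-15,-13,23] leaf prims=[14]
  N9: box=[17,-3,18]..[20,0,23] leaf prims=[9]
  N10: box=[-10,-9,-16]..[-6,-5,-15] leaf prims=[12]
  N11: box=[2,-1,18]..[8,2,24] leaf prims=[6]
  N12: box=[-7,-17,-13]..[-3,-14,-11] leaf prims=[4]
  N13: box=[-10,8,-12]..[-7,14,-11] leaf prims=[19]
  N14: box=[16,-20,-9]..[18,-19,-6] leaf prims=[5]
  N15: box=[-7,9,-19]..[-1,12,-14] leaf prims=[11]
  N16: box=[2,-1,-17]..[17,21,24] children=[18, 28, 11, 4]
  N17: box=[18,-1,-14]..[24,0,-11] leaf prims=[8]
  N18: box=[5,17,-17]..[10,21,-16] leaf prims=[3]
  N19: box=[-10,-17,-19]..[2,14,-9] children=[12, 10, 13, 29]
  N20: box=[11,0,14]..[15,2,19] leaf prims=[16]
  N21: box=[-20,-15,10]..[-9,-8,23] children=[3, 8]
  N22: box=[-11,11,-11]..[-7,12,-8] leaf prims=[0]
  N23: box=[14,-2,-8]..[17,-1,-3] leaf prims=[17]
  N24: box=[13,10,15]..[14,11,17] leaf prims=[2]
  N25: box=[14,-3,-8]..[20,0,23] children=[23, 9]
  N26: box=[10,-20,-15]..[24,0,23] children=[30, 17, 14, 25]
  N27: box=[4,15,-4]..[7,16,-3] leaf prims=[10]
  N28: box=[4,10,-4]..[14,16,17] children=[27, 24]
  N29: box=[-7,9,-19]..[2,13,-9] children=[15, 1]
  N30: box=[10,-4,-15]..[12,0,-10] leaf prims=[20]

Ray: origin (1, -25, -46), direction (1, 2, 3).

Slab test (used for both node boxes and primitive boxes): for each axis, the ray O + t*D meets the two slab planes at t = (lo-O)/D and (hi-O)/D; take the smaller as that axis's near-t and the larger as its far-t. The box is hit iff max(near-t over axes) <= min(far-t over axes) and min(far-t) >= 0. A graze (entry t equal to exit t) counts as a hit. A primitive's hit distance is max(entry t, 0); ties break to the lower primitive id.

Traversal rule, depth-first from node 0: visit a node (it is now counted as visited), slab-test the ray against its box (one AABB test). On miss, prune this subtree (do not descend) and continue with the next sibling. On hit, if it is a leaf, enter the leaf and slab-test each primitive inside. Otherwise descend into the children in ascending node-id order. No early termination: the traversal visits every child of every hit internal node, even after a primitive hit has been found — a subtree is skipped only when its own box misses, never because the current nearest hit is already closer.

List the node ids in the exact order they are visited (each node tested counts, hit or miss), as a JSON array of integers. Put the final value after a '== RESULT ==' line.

Walk:
N0 x:[-21,23] y:[5/2,23] z:[9,70/3] -> hit [9,23], descend [5, 16, 19, 26]
  N5 x:[-21,0] y:[9/2,21] z:[34/3,23] -> miss, prune
  N16 x:[1,16] y:[12,23] z:[29/3,70/3] -> hit [12,16], descend [4, 11, 18, 28]
    N4 x:[10,16] y:[25/2,39/2] z:[20,65/3] -> miss, prune
    N11 x:[1,7] y:[12,27/2] z:[64/3,70/3] -> miss, prune
    N18 x:[4,9] y:[21,23] z:[29/3,10] -> miss, prune
    N28 x:[3,13] y:[35/2,41/2] z:[14,21] -> miss, prune
  N19 x:[-11,1] y:[4,39/2] z:[9,37/3] -> miss, prune
  N26 x:[9,23] y:[5/2,25/2] z:[31/3,23] -> hit [31/3,25/2], descend [14, 17, 25, 30]
    N14 x:[15,17] y:[5/2,3] z:[37/3,40/3] -> miss, prune
    N17 x:[17,23] y:[12,25/2] z:[32/3,35/3] -> miss, prune
    N25 x:[13,19] y:[11,25/2] z:[38/3,23] -> miss, prune
    N30 x:[9,11] y:[21/2,25/2] z:[31/3,12] -> hit [21/2,11] leaf, test {P20@t=21/2}

Visited [0, 5, 16, 4, 11, 18, 28, 19, 26, 14, 17, 25, 30]. Tests: 13 box, 1 leaf. Nearest: P20.

== RESULT ==
[0, 5, 16, 4, 11, 18, 28, 19, 26, 14, 17, 25, 30]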